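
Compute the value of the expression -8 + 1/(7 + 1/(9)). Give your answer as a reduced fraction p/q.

a_0 = -8: -8/1
a_1 = 7: -55/7
a_2 = 9: -503/64

-503/64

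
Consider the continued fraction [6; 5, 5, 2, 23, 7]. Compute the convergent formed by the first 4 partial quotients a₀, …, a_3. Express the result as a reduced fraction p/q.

353/57

Collapse the nested fraction from the inside out:
Start with 2.
5 + 1/(2/1) = 5 + 1/2 = 11/2
5 + 1/(11/2) = 5 + 2/11 = 57/11
6 + 1/(57/11) = 6 + 11/57 = 353/57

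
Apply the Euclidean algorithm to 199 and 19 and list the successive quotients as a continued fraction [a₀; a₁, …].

Repeatedly divide and take the remainder:
199 = 10·19 + 9, so a_0 = 10
19 = 2·9 + 1, so a_1 = 2
9 = 9·1 + 0, so a_2 = 9

[10; 2, 9]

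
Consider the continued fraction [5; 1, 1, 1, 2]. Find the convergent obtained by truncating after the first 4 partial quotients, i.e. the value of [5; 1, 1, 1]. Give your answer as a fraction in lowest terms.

17/3

Start with 1.
1 + 1/(1/1) = 1 + 1/1 = 2/1
1 + 1/(2/1) = 1 + 1/2 = 3/2
5 + 1/(3/2) = 5 + 2/3 = 17/3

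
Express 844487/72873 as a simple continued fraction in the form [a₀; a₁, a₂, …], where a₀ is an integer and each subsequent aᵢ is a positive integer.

⌊844487/72873⌋ = 11, remainder 42884
⌊72873/42884⌋ = 1, remainder 29989
⌊42884/29989⌋ = 1, remainder 12895
⌊29989/12895⌋ = 2, remainder 4199
⌊12895/4199⌋ = 3, remainder 298
⌊4199/298⌋ = 14, remainder 27
⌊298/27⌋ = 11, remainder 1
⌊27/1⌋ = 27, remainder 0

[11; 1, 1, 2, 3, 14, 11, 27]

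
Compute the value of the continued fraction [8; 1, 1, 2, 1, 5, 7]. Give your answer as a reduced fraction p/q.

Build up convergents one term at a time:
a_0 = 8: 8/1
a_1 = 1: 9/1
a_2 = 1: 17/2
a_3 = 2: 43/5
a_4 = 1: 60/7
a_5 = 5: 343/40
a_6 = 7: 2461/287

2461/287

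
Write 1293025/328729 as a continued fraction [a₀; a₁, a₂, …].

Run the Euclidean algorithm, recording each quotient:
1293025 = 3·328729 + 306838, so a_0 = 3
328729 = 1·306838 + 21891, so a_1 = 1
306838 = 14·21891 + 364, so a_2 = 14
21891 = 60·364 + 51, so a_3 = 60
364 = 7·51 + 7, so a_4 = 7
51 = 7·7 + 2, so a_5 = 7
7 = 3·2 + 1, so a_6 = 3
2 = 2·1 + 0, so a_7 = 2

[3; 1, 14, 60, 7, 7, 3, 2]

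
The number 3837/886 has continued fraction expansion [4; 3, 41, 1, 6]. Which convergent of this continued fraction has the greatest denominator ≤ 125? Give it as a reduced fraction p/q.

a_0 = 4: 4/1  (≤ bound)
a_1 = 3: 13/3  (≤ bound)
a_2 = 41: 537/124  (≤ bound)
a_3 = 1: 550/127  (> 125, stop)

537/124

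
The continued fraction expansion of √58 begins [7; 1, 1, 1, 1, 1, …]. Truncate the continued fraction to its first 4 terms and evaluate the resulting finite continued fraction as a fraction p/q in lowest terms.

Start with 1.
1 + 1/(1/1) = 1 + 1/1 = 2/1
1 + 1/(2/1) = 1 + 1/2 = 3/2
7 + 1/(3/2) = 7 + 2/3 = 23/3

23/3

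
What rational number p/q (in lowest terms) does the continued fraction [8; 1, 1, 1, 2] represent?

Start with 2.
1 + 1/(2/1) = 1 + 1/2 = 3/2
1 + 1/(3/2) = 1 + 2/3 = 5/3
1 + 1/(5/3) = 1 + 3/5 = 8/5
8 + 1/(8/5) = 8 + 5/8 = 69/8

69/8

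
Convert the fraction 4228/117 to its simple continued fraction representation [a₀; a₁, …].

4228 ÷ 117 → quotient 36, remainder 16
117 ÷ 16 → quotient 7, remainder 5
16 ÷ 5 → quotient 3, remainder 1
5 ÷ 1 → quotient 5, remainder 0

[36; 7, 3, 5]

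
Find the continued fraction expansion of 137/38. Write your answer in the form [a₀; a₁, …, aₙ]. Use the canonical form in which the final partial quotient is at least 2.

[3; 1, 1, 1, 1, 7]

Apply division with remainder until the remainder is 0:
⌊137/38⌋ = 3, remainder 23
⌊38/23⌋ = 1, remainder 15
⌊23/15⌋ = 1, remainder 8
⌊15/8⌋ = 1, remainder 7
⌊8/7⌋ = 1, remainder 1
⌊7/1⌋ = 7, remainder 0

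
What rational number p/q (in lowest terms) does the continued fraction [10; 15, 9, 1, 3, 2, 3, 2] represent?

Start with 2.
3 + 1/(2/1) = 3 + 1/2 = 7/2
2 + 1/(7/2) = 2 + 2/7 = 16/7
3 + 1/(16/7) = 3 + 7/16 = 55/16
1 + 1/(55/16) = 1 + 16/55 = 71/55
9 + 1/(71/55) = 9 + 55/71 = 694/71
15 + 1/(694/71) = 15 + 71/694 = 10481/694
10 + 1/(10481/694) = 10 + 694/10481 = 105504/10481

105504/10481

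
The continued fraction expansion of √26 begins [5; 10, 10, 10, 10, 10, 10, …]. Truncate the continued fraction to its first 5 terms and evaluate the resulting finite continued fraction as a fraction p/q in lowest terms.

a_0 = 5: 5/1
a_1 = 10: 51/10
a_2 = 10: 515/101
a_3 = 10: 5201/1020
a_4 = 10: 52525/10301

52525/10301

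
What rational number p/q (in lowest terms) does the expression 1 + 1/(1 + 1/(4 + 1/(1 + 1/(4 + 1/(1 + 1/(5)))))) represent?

Starting at the tail and folding back:
Start with 5.
1 + 1/(5/1) = 1 + 1/5 = 6/5
4 + 1/(6/5) = 4 + 5/6 = 29/6
1 + 1/(29/6) = 1 + 6/29 = 35/29
4 + 1/(35/29) = 4 + 29/35 = 169/35
1 + 1/(169/35) = 1 + 35/169 = 204/169
1 + 1/(204/169) = 1 + 169/204 = 373/204

373/204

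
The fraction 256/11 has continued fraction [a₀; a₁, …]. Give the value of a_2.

Repeatedly divide and take the remainder:
256 = 23·11 + 3, so a_0 = 23
11 = 3·3 + 2, so a_1 = 3
3 = 1·2 + 1, so a_2 = 1

1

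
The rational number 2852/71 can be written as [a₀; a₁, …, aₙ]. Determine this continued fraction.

[40; 5, 1, 11]

2852 ÷ 71 → quotient 40, remainder 12
71 ÷ 12 → quotient 5, remainder 11
12 ÷ 11 → quotient 1, remainder 1
11 ÷ 1 → quotient 11, remainder 0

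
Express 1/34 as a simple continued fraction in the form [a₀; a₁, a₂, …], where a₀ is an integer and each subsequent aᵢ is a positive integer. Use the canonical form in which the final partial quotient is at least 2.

[0; 34]

1 = 0·34 + 1, so a_0 = 0
34 = 34·1 + 0, so a_1 = 34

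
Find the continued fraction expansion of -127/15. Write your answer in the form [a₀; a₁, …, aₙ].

⌊-127/15⌋ = -9, remainder 8
⌊15/8⌋ = 1, remainder 7
⌊8/7⌋ = 1, remainder 1
⌊7/1⌋ = 7, remainder 0

[-9; 1, 1, 7]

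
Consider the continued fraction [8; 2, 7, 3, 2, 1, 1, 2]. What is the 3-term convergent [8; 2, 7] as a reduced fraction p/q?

Use the convergent recurrence hₖ = aₖ·hₖ₋₁ + hₖ₋₂ (and likewise for the denominators kₖ):
a_0 = 8: 8/1
a_1 = 2: 17/2
a_2 = 7: 127/15

127/15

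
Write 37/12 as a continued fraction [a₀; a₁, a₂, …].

Repeatedly divide and take the remainder:
37 ÷ 12 → quotient 3, remainder 1
12 ÷ 1 → quotient 12, remainder 0

[3; 12]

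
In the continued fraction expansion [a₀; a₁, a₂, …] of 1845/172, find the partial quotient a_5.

1

1845 = 10·172 + 125, so a_0 = 10
172 = 1·125 + 47, so a_1 = 1
125 = 2·47 + 31, so a_2 = 2
47 = 1·31 + 16, so a_3 = 1
31 = 1·16 + 15, so a_4 = 1
16 = 1·15 + 1, so a_5 = 1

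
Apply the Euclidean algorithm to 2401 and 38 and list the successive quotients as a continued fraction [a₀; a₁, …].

Apply division with remainder until the remainder is 0:
2401 = 63·38 + 7, so a_0 = 63
38 = 5·7 + 3, so a_1 = 5
7 = 2·3 + 1, so a_2 = 2
3 = 3·1 + 0, so a_3 = 3

[63; 5, 2, 3]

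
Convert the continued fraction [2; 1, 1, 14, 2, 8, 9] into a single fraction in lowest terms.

11680/4641

Start with 9.
8 + 1/(9/1) = 8 + 1/9 = 73/9
2 + 1/(73/9) = 2 + 9/73 = 155/73
14 + 1/(155/73) = 14 + 73/155 = 2243/155
1 + 1/(2243/155) = 1 + 155/2243 = 2398/2243
1 + 1/(2398/2243) = 1 + 2243/2398 = 4641/2398
2 + 1/(4641/2398) = 2 + 2398/4641 = 11680/4641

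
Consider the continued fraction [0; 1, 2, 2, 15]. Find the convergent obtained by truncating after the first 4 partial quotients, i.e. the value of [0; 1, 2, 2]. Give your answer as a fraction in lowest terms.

5/7

Use the convergent recurrence hₖ = aₖ·hₖ₋₁ + hₖ₋₂ (and likewise for the denominators kₖ):
a_0 = 0: 0/1
a_1 = 1: 1/1
a_2 = 2: 2/3
a_3 = 2: 5/7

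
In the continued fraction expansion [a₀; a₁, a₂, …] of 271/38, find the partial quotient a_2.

1

Apply division with remainder until the remainder is 0:
⌊271/38⌋ = 7, remainder 5
⌊38/5⌋ = 7, remainder 3
⌊5/3⌋ = 1, remainder 2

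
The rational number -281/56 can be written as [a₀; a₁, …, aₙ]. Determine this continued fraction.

[-6; 1, 55]

Apply division with remainder until the remainder is 0:
⌊-281/56⌋ = -6, remainder 55
⌊56/55⌋ = 1, remainder 1
⌊55/1⌋ = 55, remainder 0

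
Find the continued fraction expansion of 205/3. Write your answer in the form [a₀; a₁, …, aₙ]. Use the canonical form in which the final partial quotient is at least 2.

Repeatedly divide and take the remainder:
205 ÷ 3 → quotient 68, remainder 1
3 ÷ 1 → quotient 3, remainder 0

[68; 3]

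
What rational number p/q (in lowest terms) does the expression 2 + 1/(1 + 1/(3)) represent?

Use the convergent recurrence hₖ = aₖ·hₖ₋₁ + hₖ₋₂ (and likewise for the denominators kₖ):
a_0 = 2: 2/1
a_1 = 1: 3/1
a_2 = 3: 11/4

11/4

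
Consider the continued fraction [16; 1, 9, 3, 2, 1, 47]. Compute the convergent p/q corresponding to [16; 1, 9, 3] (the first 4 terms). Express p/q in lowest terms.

524/31

Collapse the nested fraction from the inside out:
Start with 3.
9 + 1/(3/1) = 9 + 1/3 = 28/3
1 + 1/(28/3) = 1 + 3/28 = 31/28
16 + 1/(31/28) = 16 + 28/31 = 524/31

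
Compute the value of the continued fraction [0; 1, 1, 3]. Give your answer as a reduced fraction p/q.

Start with 3.
1 + 1/(3/1) = 1 + 1/3 = 4/3
1 + 1/(4/3) = 1 + 3/4 = 7/4
0 + 1/(7/4) = 0 + 4/7 = 4/7

4/7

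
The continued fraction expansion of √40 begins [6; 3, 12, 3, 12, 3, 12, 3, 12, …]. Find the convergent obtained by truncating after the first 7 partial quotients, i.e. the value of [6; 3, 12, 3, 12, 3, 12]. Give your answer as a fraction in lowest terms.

Start with 12.
3 + 1/(12/1) = 3 + 1/12 = 37/12
12 + 1/(37/12) = 12 + 12/37 = 456/37
3 + 1/(456/37) = 3 + 37/456 = 1405/456
12 + 1/(1405/456) = 12 + 456/1405 = 17316/1405
3 + 1/(17316/1405) = 3 + 1405/17316 = 53353/17316
6 + 1/(53353/17316) = 6 + 17316/53353 = 337434/53353

337434/53353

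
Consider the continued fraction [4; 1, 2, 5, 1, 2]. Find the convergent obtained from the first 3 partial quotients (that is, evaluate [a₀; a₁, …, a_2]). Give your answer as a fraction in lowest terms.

Start with 2.
1 + 1/(2/1) = 1 + 1/2 = 3/2
4 + 1/(3/2) = 4 + 2/3 = 14/3

14/3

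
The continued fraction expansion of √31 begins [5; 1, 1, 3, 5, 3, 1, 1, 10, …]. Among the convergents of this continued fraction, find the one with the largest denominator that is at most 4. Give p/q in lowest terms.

11/2

List convergents until the denominator exceeds the bound:
a_0 = 5: 5/1  (≤ bound)
a_1 = 1: 6/1  (≤ bound)
a_2 = 1: 11/2  (≤ bound)
a_3 = 3: 39/7  (> 4, stop)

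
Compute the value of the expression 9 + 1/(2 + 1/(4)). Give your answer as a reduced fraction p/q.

a_0 = 9: 9/1
a_1 = 2: 19/2
a_2 = 4: 85/9

85/9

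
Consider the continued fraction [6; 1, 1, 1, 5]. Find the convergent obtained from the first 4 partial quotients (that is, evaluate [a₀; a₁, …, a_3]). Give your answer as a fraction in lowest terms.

Starting at the tail and folding back:
Start with 1.
1 + 1/(1/1) = 1 + 1/1 = 2/1
1 + 1/(2/1) = 1 + 1/2 = 3/2
6 + 1/(3/2) = 6 + 2/3 = 20/3

20/3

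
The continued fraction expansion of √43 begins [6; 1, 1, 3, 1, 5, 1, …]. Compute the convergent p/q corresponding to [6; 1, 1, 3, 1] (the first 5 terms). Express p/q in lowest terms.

a_0 = 6: 6/1
a_1 = 1: 7/1
a_2 = 1: 13/2
a_3 = 3: 46/7
a_4 = 1: 59/9

59/9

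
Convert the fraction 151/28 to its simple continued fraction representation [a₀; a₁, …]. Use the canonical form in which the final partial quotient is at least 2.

Apply division with remainder until the remainder is 0:
151 ÷ 28 → quotient 5, remainder 11
28 ÷ 11 → quotient 2, remainder 6
11 ÷ 6 → quotient 1, remainder 5
6 ÷ 5 → quotient 1, remainder 1
5 ÷ 1 → quotient 5, remainder 0

[5; 2, 1, 1, 5]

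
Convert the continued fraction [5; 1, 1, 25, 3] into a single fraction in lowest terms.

Start with 3.
25 + 1/(3/1) = 25 + 1/3 = 76/3
1 + 1/(76/3) = 1 + 3/76 = 79/76
1 + 1/(79/76) = 1 + 76/79 = 155/79
5 + 1/(155/79) = 5 + 79/155 = 854/155

854/155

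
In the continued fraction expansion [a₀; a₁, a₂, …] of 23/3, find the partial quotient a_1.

Run the Euclidean algorithm, recording each quotient:
⌊23/3⌋ = 7, remainder 2
⌊3/2⌋ = 1, remainder 1

1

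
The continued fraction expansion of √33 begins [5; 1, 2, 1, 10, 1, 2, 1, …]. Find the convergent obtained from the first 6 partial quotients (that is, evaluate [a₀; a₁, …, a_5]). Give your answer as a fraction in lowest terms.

270/47

Start with 1.
10 + 1/(1/1) = 10 + 1/1 = 11/1
1 + 1/(11/1) = 1 + 1/11 = 12/11
2 + 1/(12/11) = 2 + 11/12 = 35/12
1 + 1/(35/12) = 1 + 12/35 = 47/35
5 + 1/(47/35) = 5 + 35/47 = 270/47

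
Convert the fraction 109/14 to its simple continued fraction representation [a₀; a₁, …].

[7; 1, 3, 1, 2]

109 = 7·14 + 11, so a_0 = 7
14 = 1·11 + 3, so a_1 = 1
11 = 3·3 + 2, so a_2 = 3
3 = 1·2 + 1, so a_3 = 1
2 = 2·1 + 0, so a_4 = 2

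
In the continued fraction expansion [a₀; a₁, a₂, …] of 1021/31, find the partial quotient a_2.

1021 = 32·31 + 29, so a_0 = 32
31 = 1·29 + 2, so a_1 = 1
29 = 14·2 + 1, so a_2 = 14

14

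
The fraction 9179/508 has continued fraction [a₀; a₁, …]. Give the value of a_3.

Run the Euclidean algorithm, recording each quotient:
9179 ÷ 508 → quotient 18, remainder 35
508 ÷ 35 → quotient 14, remainder 18
35 ÷ 18 → quotient 1, remainder 17
18 ÷ 17 → quotient 1, remainder 1

1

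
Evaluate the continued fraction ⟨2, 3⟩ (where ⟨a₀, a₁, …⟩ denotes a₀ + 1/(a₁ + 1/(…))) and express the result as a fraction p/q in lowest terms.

Start with 3.
2 + 1/(3/1) = 2 + 1/3 = 7/3

7/3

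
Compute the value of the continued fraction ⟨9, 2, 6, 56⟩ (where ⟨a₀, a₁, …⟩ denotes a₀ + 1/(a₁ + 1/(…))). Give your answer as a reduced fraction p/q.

6907/730

a_0 = 9: 9/1
a_1 = 2: 19/2
a_2 = 6: 123/13
a_3 = 56: 6907/730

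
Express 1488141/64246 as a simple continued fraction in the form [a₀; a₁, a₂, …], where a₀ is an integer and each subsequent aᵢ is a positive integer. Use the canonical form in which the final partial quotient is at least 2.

[23; 6, 7, 1, 3, 2, 11, 13]

Repeatedly divide and take the remainder:
⌊1488141/64246⌋ = 23, remainder 10483
⌊64246/10483⌋ = 6, remainder 1348
⌊10483/1348⌋ = 7, remainder 1047
⌊1348/1047⌋ = 1, remainder 301
⌊1047/301⌋ = 3, remainder 144
⌊301/144⌋ = 2, remainder 13
⌊144/13⌋ = 11, remainder 1
⌊13/1⌋ = 13, remainder 0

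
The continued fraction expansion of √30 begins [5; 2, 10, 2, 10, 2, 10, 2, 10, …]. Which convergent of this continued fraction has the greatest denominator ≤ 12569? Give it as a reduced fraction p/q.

a_0 = 5: 5/1  (≤ bound)
a_1 = 2: 11/2  (≤ bound)
a_2 = 10: 115/21  (≤ bound)
a_3 = 2: 241/44  (≤ bound)
a_4 = 10: 2525/461  (≤ bound)
a_5 = 2: 5291/966  (≤ bound)
a_6 = 10: 55435/10121  (≤ bound)
a_7 = 2: 116161/21208  (> 12569, stop)

55435/10121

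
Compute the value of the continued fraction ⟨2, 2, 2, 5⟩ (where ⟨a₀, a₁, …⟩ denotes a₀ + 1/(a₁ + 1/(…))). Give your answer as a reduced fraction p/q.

Compute successive convergents:
a_0 = 2: 2/1
a_1 = 2: 5/2
a_2 = 2: 12/5
a_3 = 5: 65/27

65/27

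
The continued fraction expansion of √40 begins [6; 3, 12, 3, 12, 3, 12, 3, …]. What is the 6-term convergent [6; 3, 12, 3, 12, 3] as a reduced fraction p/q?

Start with 3.
12 + 1/(3/1) = 12 + 1/3 = 37/3
3 + 1/(37/3) = 3 + 3/37 = 114/37
12 + 1/(114/37) = 12 + 37/114 = 1405/114
3 + 1/(1405/114) = 3 + 114/1405 = 4329/1405
6 + 1/(4329/1405) = 6 + 1405/4329 = 27379/4329

27379/4329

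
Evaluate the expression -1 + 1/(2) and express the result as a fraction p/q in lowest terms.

Work from the innermost term outward:
Start with 2.
-1 + 1/(2/1) = -1 + 1/2 = -1/2

-1/2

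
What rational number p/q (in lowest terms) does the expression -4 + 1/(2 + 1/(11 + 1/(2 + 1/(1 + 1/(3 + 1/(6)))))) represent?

Use the convergent recurrence hₖ = aₖ·hₖ₋₁ + hₖ₋₂ (and likewise for the denominators kₖ):
a_0 = -4: -4/1
a_1 = 2: -7/2
a_2 = 11: -81/23
a_3 = 2: -169/48
a_4 = 1: -250/71
a_5 = 3: -919/261
a_6 = 6: -5764/1637

-5764/1637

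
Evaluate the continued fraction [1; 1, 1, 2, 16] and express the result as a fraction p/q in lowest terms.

a_0 = 1: 1/1
a_1 = 1: 2/1
a_2 = 1: 3/2
a_3 = 2: 8/5
a_4 = 16: 131/82

131/82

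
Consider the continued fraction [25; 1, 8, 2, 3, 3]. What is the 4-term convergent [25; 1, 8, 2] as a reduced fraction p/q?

492/19

Start with 2.
8 + 1/(2/1) = 8 + 1/2 = 17/2
1 + 1/(17/2) = 1 + 2/17 = 19/17
25 + 1/(19/17) = 25 + 17/19 = 492/19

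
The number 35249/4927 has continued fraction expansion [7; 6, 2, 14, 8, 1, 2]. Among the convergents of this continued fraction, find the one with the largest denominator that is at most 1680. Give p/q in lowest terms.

10853/1517

a_0 = 7: 7/1  (≤ bound)
a_1 = 6: 43/6  (≤ bound)
a_2 = 2: 93/13  (≤ bound)
a_3 = 14: 1345/188  (≤ bound)
a_4 = 8: 10853/1517  (≤ bound)
a_5 = 1: 12198/1705  (> 1680, stop)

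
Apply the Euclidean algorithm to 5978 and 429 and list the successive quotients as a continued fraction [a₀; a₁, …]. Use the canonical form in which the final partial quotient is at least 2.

5978 ÷ 429 → quotient 13, remainder 401
429 ÷ 401 → quotient 1, remainder 28
401 ÷ 28 → quotient 14, remainder 9
28 ÷ 9 → quotient 3, remainder 1
9 ÷ 1 → quotient 9, remainder 0

[13; 1, 14, 3, 9]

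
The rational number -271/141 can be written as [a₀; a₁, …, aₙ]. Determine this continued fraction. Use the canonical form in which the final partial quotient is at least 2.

[-2; 12, 1, 4, 2]

Repeatedly divide and take the remainder:
-271 ÷ 141 → quotient -2, remainder 11
141 ÷ 11 → quotient 12, remainder 9
11 ÷ 9 → quotient 1, remainder 2
9 ÷ 2 → quotient 4, remainder 1
2 ÷ 1 → quotient 2, remainder 0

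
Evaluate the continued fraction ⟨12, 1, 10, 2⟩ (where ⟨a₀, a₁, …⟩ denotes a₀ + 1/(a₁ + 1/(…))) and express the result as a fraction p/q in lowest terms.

Start with 2.
10 + 1/(2/1) = 10 + 1/2 = 21/2
1 + 1/(21/2) = 1 + 2/21 = 23/21
12 + 1/(23/21) = 12 + 21/23 = 297/23

297/23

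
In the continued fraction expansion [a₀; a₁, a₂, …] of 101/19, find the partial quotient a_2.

6

101 ÷ 19 → quotient 5, remainder 6
19 ÷ 6 → quotient 3, remainder 1
6 ÷ 1 → quotient 6, remainder 0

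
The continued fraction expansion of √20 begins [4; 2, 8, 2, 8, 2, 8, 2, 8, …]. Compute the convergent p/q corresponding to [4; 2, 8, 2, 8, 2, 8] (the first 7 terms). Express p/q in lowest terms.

24476/5473

Start with 8.
2 + 1/(8/1) = 2 + 1/8 = 17/8
8 + 1/(17/8) = 8 + 8/17 = 144/17
2 + 1/(144/17) = 2 + 17/144 = 305/144
8 + 1/(305/144) = 8 + 144/305 = 2584/305
2 + 1/(2584/305) = 2 + 305/2584 = 5473/2584
4 + 1/(5473/2584) = 4 + 2584/5473 = 24476/5473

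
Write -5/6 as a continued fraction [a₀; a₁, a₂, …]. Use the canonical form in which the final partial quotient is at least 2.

[-1; 6]

Run the Euclidean algorithm, recording each quotient:
⌊-5/6⌋ = -1, remainder 1
⌊6/1⌋ = 6, remainder 0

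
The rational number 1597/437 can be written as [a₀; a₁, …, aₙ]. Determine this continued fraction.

[3; 1, 1, 1, 8, 2, 3, 2]

1597 ÷ 437 → quotient 3, remainder 286
437 ÷ 286 → quotient 1, remainder 151
286 ÷ 151 → quotient 1, remainder 135
151 ÷ 135 → quotient 1, remainder 16
135 ÷ 16 → quotient 8, remainder 7
16 ÷ 7 → quotient 2, remainder 2
7 ÷ 2 → quotient 3, remainder 1
2 ÷ 1 → quotient 2, remainder 0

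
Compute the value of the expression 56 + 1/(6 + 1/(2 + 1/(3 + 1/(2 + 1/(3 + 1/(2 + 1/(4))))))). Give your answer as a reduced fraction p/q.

Start with 4.
2 + 1/(4/1) = 2 + 1/4 = 9/4
3 + 1/(9/4) = 3 + 4/9 = 31/9
2 + 1/(31/9) = 2 + 9/31 = 71/31
3 + 1/(71/31) = 3 + 31/71 = 244/71
2 + 1/(244/71) = 2 + 71/244 = 559/244
6 + 1/(559/244) = 6 + 244/559 = 3598/559
56 + 1/(3598/559) = 56 + 559/3598 = 202047/3598

202047/3598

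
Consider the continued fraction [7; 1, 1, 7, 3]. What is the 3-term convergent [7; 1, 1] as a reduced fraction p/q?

15/2

Start with 1.
1 + 1/(1/1) = 1 + 1/1 = 2/1
7 + 1/(2/1) = 7 + 1/2 = 15/2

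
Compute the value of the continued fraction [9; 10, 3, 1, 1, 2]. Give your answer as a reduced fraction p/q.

a_0 = 9: 9/1
a_1 = 10: 91/10
a_2 = 3: 282/31
a_3 = 1: 373/41
a_4 = 1: 655/72
a_5 = 2: 1683/185

1683/185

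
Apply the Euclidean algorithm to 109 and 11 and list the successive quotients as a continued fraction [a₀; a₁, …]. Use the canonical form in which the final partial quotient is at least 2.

⌊109/11⌋ = 9, remainder 10
⌊11/10⌋ = 1, remainder 1
⌊10/1⌋ = 10, remainder 0

[9; 1, 10]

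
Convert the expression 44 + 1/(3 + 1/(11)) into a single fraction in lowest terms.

1507/34

Start with 11.
3 + 1/(11/1) = 3 + 1/11 = 34/11
44 + 1/(34/11) = 44 + 11/34 = 1507/34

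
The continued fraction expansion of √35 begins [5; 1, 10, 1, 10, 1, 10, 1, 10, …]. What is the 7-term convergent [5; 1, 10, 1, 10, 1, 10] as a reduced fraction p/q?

9235/1561

Build up convergents one term at a time:
a_0 = 5: 5/1
a_1 = 1: 6/1
a_2 = 10: 65/11
a_3 = 1: 71/12
a_4 = 10: 775/131
a_5 = 1: 846/143
a_6 = 10: 9235/1561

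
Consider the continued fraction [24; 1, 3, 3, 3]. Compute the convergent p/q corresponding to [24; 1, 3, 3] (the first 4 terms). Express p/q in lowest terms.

322/13

Use the convergent recurrence hₖ = aₖ·hₖ₋₁ + hₖ₋₂ (and likewise for the denominators kₖ):
a_0 = 24: 24/1
a_1 = 1: 25/1
a_2 = 3: 99/4
a_3 = 3: 322/13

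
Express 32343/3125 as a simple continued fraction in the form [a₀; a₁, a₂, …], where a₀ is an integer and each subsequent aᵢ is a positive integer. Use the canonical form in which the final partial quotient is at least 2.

[10; 2, 1, 6, 10, 3, 1, 3]

⌊32343/3125⌋ = 10, remainder 1093
⌊3125/1093⌋ = 2, remainder 939
⌊1093/939⌋ = 1, remainder 154
⌊939/154⌋ = 6, remainder 15
⌊154/15⌋ = 10, remainder 4
⌊15/4⌋ = 3, remainder 3
⌊4/3⌋ = 1, remainder 1
⌊3/1⌋ = 3, remainder 0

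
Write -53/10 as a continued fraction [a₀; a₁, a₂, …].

[-6; 1, 2, 3]

-53 = -6·10 + 7, so a_0 = -6
10 = 1·7 + 3, so a_1 = 1
7 = 2·3 + 1, so a_2 = 2
3 = 3·1 + 0, so a_3 = 3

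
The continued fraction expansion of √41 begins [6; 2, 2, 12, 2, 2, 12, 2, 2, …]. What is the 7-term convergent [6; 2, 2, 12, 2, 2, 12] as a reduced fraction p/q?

Start with 12.
2 + 1/(12/1) = 2 + 1/12 = 25/12
2 + 1/(25/12) = 2 + 12/25 = 62/25
12 + 1/(62/25) = 12 + 25/62 = 769/62
2 + 1/(769/62) = 2 + 62/769 = 1600/769
2 + 1/(1600/769) = 2 + 769/1600 = 3969/1600
6 + 1/(3969/1600) = 6 + 1600/3969 = 25414/3969

25414/3969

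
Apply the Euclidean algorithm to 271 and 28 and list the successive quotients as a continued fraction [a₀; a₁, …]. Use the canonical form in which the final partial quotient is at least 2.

Apply division with remainder until the remainder is 0:
⌊271/28⌋ = 9, remainder 19
⌊28/19⌋ = 1, remainder 9
⌊19/9⌋ = 2, remainder 1
⌊9/1⌋ = 9, remainder 0

[9; 1, 2, 9]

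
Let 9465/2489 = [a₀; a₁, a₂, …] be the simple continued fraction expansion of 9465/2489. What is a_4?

⌊9465/2489⌋ = 3, remainder 1998
⌊2489/1998⌋ = 1, remainder 491
⌊1998/491⌋ = 4, remainder 34
⌊491/34⌋ = 14, remainder 15
⌊34/15⌋ = 2, remainder 4

2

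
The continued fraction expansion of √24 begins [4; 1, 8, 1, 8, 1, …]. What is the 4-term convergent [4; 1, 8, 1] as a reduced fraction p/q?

49/10

a_0 = 4: 4/1
a_1 = 1: 5/1
a_2 = 8: 44/9
a_3 = 1: 49/10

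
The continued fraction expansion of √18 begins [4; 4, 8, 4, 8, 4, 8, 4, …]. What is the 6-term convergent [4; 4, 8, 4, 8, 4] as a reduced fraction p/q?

Build up convergents one term at a time:
a_0 = 4: 4/1
a_1 = 4: 17/4
a_2 = 8: 140/33
a_3 = 4: 577/136
a_4 = 8: 4756/1121
a_5 = 4: 19601/4620

19601/4620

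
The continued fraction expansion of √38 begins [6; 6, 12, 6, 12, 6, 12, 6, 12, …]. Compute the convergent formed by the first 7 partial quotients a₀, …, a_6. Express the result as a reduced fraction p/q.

2463306/399601

Use the convergent recurrence hₖ = aₖ·hₖ₋₁ + hₖ₋₂ (and likewise for the denominators kₖ):
a_0 = 6: 6/1
a_1 = 6: 37/6
a_2 = 12: 450/73
a_3 = 6: 2737/444
a_4 = 12: 33294/5401
a_5 = 6: 202501/32850
a_6 = 12: 2463306/399601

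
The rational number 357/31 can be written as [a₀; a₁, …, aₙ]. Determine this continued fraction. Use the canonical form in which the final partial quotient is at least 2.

[11; 1, 1, 15]

357 ÷ 31 → quotient 11, remainder 16
31 ÷ 16 → quotient 1, remainder 15
16 ÷ 15 → quotient 1, remainder 1
15 ÷ 1 → quotient 15, remainder 0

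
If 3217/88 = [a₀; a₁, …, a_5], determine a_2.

⌊3217/88⌋ = 36, remainder 49
⌊88/49⌋ = 1, remainder 39
⌊49/39⌋ = 1, remainder 10

1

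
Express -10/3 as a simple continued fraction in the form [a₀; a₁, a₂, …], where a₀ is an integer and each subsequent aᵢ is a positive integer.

[-4; 1, 2]

Run the Euclidean algorithm, recording each quotient:
-10 = -4·3 + 2, so a_0 = -4
3 = 1·2 + 1, so a_1 = 1
2 = 2·1 + 0, so a_2 = 2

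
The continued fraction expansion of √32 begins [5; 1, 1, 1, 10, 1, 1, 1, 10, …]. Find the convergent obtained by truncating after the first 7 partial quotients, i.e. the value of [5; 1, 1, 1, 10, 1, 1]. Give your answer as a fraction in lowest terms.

Starting at the tail and folding back:
Start with 1.
1 + 1/(1/1) = 1 + 1/1 = 2/1
10 + 1/(2/1) = 10 + 1/2 = 21/2
1 + 1/(21/2) = 1 + 2/21 = 23/21
1 + 1/(23/21) = 1 + 21/23 = 44/23
1 + 1/(44/23) = 1 + 23/44 = 67/44
5 + 1/(67/44) = 5 + 44/67 = 379/67

379/67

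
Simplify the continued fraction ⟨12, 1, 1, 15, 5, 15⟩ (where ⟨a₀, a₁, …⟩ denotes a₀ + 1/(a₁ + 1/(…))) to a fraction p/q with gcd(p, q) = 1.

a_0 = 12: 12/1
a_1 = 1: 13/1
a_2 = 1: 25/2
a_3 = 15: 388/31
a_4 = 5: 1965/157
a_5 = 15: 29863/2386

29863/2386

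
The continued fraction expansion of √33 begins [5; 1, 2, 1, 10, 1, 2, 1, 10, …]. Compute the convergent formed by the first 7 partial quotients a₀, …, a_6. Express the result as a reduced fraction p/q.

Work from the innermost term outward:
Start with 2.
1 + 1/(2/1) = 1 + 1/2 = 3/2
10 + 1/(3/2) = 10 + 2/3 = 32/3
1 + 1/(32/3) = 1 + 3/32 = 35/32
2 + 1/(35/32) = 2 + 32/35 = 102/35
1 + 1/(102/35) = 1 + 35/102 = 137/102
5 + 1/(137/102) = 5 + 102/137 = 787/137

787/137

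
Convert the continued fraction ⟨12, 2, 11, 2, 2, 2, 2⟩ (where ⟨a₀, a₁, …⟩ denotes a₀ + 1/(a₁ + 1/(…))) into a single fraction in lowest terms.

8623/691

Starting at the tail and folding back:
Start with 2.
2 + 1/(2/1) = 2 + 1/2 = 5/2
2 + 1/(5/2) = 2 + 2/5 = 12/5
2 + 1/(12/5) = 2 + 5/12 = 29/12
11 + 1/(29/12) = 11 + 12/29 = 331/29
2 + 1/(331/29) = 2 + 29/331 = 691/331
12 + 1/(691/331) = 12 + 331/691 = 8623/691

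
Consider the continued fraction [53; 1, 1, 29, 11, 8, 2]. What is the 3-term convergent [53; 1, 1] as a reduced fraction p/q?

107/2

Start with 1.
1 + 1/(1/1) = 1 + 1/1 = 2/1
53 + 1/(2/1) = 53 + 1/2 = 107/2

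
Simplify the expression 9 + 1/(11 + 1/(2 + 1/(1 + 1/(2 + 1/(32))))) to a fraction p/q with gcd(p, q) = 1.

26773/2946

Build up convergents one term at a time:
a_0 = 9: 9/1
a_1 = 11: 100/11
a_2 = 2: 209/23
a_3 = 1: 309/34
a_4 = 2: 827/91
a_5 = 32: 26773/2946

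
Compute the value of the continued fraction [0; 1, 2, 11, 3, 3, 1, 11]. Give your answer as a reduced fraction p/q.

Start with 11.
1 + 1/(11/1) = 1 + 1/11 = 12/11
3 + 1/(12/11) = 3 + 11/12 = 47/12
3 + 1/(47/12) = 3 + 12/47 = 153/47
11 + 1/(153/47) = 11 + 47/153 = 1730/153
2 + 1/(1730/153) = 2 + 153/1730 = 3613/1730
1 + 1/(3613/1730) = 1 + 1730/3613 = 5343/3613
0 + 1/(5343/3613) = 0 + 3613/5343 = 3613/5343

3613/5343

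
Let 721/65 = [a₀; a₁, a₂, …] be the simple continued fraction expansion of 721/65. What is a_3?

⌊721/65⌋ = 11, remainder 6
⌊65/6⌋ = 10, remainder 5
⌊6/5⌋ = 1, remainder 1
⌊5/1⌋ = 5, remainder 0

5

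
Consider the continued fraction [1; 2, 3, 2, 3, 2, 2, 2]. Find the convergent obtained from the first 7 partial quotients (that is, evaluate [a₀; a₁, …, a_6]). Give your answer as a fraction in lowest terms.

441/307

Start with 2.
2 + 1/(2/1) = 2 + 1/2 = 5/2
3 + 1/(5/2) = 3 + 2/5 = 17/5
2 + 1/(17/5) = 2 + 5/17 = 39/17
3 + 1/(39/17) = 3 + 17/39 = 134/39
2 + 1/(134/39) = 2 + 39/134 = 307/134
1 + 1/(307/134) = 1 + 134/307 = 441/307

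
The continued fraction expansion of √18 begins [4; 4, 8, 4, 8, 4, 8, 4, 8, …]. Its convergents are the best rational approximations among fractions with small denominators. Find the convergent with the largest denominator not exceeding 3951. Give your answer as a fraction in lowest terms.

List convergents until the denominator exceeds the bound:
a_0 = 4: 4/1  (≤ bound)
a_1 = 4: 17/4  (≤ bound)
a_2 = 8: 140/33  (≤ bound)
a_3 = 4: 577/136  (≤ bound)
a_4 = 8: 4756/1121  (≤ bound)
a_5 = 4: 19601/4620  (> 3951, stop)

4756/1121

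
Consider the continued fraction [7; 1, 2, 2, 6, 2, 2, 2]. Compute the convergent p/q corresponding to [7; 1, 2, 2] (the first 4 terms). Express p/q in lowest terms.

a_0 = 7: 7/1
a_1 = 1: 8/1
a_2 = 2: 23/3
a_3 = 2: 54/7

54/7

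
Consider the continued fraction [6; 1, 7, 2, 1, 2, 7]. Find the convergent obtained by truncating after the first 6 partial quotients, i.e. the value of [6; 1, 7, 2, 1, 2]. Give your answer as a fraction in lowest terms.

461/67

Start with 2.
1 + 1/(2/1) = 1 + 1/2 = 3/2
2 + 1/(3/2) = 2 + 2/3 = 8/3
7 + 1/(8/3) = 7 + 3/8 = 59/8
1 + 1/(59/8) = 1 + 8/59 = 67/59
6 + 1/(67/59) = 6 + 59/67 = 461/67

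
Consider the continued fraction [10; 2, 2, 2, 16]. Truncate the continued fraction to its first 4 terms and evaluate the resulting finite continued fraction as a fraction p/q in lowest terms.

Start with 2.
2 + 1/(2/1) = 2 + 1/2 = 5/2
2 + 1/(5/2) = 2 + 2/5 = 12/5
10 + 1/(12/5) = 10 + 5/12 = 125/12

125/12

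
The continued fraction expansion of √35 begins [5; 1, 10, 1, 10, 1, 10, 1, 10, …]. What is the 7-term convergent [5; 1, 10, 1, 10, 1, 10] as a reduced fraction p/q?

Start with 10.
1 + 1/(10/1) = 1 + 1/10 = 11/10
10 + 1/(11/10) = 10 + 10/11 = 120/11
1 + 1/(120/11) = 1 + 11/120 = 131/120
10 + 1/(131/120) = 10 + 120/131 = 1430/131
1 + 1/(1430/131) = 1 + 131/1430 = 1561/1430
5 + 1/(1561/1430) = 5 + 1430/1561 = 9235/1561

9235/1561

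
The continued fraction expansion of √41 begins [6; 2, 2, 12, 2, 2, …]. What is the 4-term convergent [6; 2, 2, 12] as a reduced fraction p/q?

Compute successive convergents:
a_0 = 6: 6/1
a_1 = 2: 13/2
a_2 = 2: 32/5
a_3 = 12: 397/62

397/62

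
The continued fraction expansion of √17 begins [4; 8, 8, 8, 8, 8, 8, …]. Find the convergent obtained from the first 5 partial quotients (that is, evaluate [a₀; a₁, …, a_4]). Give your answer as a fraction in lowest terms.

Use the convergent recurrence hₖ = aₖ·hₖ₋₁ + hₖ₋₂ (and likewise for the denominators kₖ):
a_0 = 4: 4/1
a_1 = 8: 33/8
a_2 = 8: 268/65
a_3 = 8: 2177/528
a_4 = 8: 17684/4289

17684/4289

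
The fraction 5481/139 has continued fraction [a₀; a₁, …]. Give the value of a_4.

5481 ÷ 139 → quotient 39, remainder 60
139 ÷ 60 → quotient 2, remainder 19
60 ÷ 19 → quotient 3, remainder 3
19 ÷ 3 → quotient 6, remainder 1
3 ÷ 1 → quotient 3, remainder 0

3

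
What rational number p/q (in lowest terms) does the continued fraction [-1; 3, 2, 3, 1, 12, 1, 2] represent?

-887/1250

Compute successive convergents:
a_0 = -1: -1/1
a_1 = 3: -2/3
a_2 = 2: -5/7
a_3 = 3: -17/24
a_4 = 1: -22/31
a_5 = 12: -281/396
a_6 = 1: -303/427
a_7 = 2: -887/1250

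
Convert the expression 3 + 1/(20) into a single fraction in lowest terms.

Collapse the nested fraction from the inside out:
Start with 20.
3 + 1/(20/1) = 3 + 1/20 = 61/20

61/20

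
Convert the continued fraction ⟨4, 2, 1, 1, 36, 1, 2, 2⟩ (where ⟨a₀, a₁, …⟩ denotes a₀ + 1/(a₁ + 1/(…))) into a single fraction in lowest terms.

a_0 = 4: 4/1
a_1 = 2: 9/2
a_2 = 1: 13/3
a_3 = 1: 22/5
a_4 = 36: 805/183
a_5 = 1: 827/188
a_6 = 2: 2459/559
a_7 = 2: 5745/1306

5745/1306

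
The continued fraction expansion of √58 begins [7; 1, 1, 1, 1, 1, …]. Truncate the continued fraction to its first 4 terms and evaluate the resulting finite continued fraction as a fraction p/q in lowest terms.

23/3

Start with 1.
1 + 1/(1/1) = 1 + 1/1 = 2/1
1 + 1/(2/1) = 1 + 1/2 = 3/2
7 + 1/(3/2) = 7 + 2/3 = 23/3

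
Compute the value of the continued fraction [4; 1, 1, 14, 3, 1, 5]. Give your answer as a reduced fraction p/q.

3067/679

Work from the innermost term outward:
Start with 5.
1 + 1/(5/1) = 1 + 1/5 = 6/5
3 + 1/(6/5) = 3 + 5/6 = 23/6
14 + 1/(23/6) = 14 + 6/23 = 328/23
1 + 1/(328/23) = 1 + 23/328 = 351/328
1 + 1/(351/328) = 1 + 328/351 = 679/351
4 + 1/(679/351) = 4 + 351/679 = 3067/679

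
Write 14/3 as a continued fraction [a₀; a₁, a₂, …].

[4; 1, 2]

Apply division with remainder until the remainder is 0:
14 = 4·3 + 2, so a_0 = 4
3 = 1·2 + 1, so a_1 = 1
2 = 2·1 + 0, so a_2 = 2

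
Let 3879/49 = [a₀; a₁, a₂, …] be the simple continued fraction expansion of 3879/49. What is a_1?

6

Apply division with remainder until the remainder is 0:
3879 = 79·49 + 8, so a_0 = 79
49 = 6·8 + 1, so a_1 = 6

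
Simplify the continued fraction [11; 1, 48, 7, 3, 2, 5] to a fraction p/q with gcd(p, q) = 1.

Work from the innermost term outward:
Start with 5.
2 + 1/(5/1) = 2 + 1/5 = 11/5
3 + 1/(11/5) = 3 + 5/11 = 38/11
7 + 1/(38/11) = 7 + 11/38 = 277/38
48 + 1/(277/38) = 48 + 38/277 = 13334/277
1 + 1/(13334/277) = 1 + 277/13334 = 13611/13334
11 + 1/(13611/13334) = 11 + 13334/13611 = 163055/13611

163055/13611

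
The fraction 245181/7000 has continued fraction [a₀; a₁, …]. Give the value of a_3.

2

245181 = 35·7000 + 181, so a_0 = 35
7000 = 38·181 + 122, so a_1 = 38
181 = 1·122 + 59, so a_2 = 1
122 = 2·59 + 4, so a_3 = 2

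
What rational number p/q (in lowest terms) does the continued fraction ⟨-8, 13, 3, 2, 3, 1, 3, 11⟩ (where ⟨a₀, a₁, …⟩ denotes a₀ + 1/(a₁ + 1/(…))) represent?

-138818/17517

a_0 = -8: -8/1
a_1 = 13: -103/13
a_2 = 3: -317/40
a_3 = 2: -737/93
a_4 = 3: -2528/319
a_5 = 1: -3265/412
a_6 = 3: -12323/1555
a_7 = 11: -138818/17517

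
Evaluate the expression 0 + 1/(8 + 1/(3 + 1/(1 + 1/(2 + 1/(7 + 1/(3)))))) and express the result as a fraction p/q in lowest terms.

254/2101

Use the convergent recurrence hₖ = aₖ·hₖ₋₁ + hₖ₋₂ (and likewise for the denominators kₖ):
a_0 = 0: 0/1
a_1 = 8: 1/8
a_2 = 3: 3/25
a_3 = 1: 4/33
a_4 = 2: 11/91
a_5 = 7: 81/670
a_6 = 3: 254/2101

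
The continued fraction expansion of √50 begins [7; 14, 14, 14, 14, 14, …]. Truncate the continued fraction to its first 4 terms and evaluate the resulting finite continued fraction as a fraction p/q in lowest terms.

19601/2772

Collapse the nested fraction from the inside out:
Start with 14.
14 + 1/(14/1) = 14 + 1/14 = 197/14
14 + 1/(197/14) = 14 + 14/197 = 2772/197
7 + 1/(2772/197) = 7 + 197/2772 = 19601/2772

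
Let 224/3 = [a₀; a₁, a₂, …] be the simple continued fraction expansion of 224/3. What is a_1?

Run the Euclidean algorithm, recording each quotient:
224 ÷ 3 → quotient 74, remainder 2
3 ÷ 2 → quotient 1, remainder 1

1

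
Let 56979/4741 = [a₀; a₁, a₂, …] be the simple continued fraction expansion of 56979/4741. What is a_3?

43

56979 = 12·4741 + 87, so a_0 = 12
4741 = 54·87 + 43, so a_1 = 54
87 = 2·43 + 1, so a_2 = 2
43 = 43·1 + 0, so a_3 = 43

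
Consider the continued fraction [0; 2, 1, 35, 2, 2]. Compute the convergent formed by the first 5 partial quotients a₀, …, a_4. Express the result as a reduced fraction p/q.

Start with 2.
35 + 1/(2/1) = 35 + 1/2 = 71/2
1 + 1/(71/2) = 1 + 2/71 = 73/71
2 + 1/(73/71) = 2 + 71/73 = 217/73
0 + 1/(217/73) = 0 + 73/217 = 73/217

73/217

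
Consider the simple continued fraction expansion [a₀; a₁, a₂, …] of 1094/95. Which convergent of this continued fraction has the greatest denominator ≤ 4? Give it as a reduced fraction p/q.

a_0 = 11: 11/1  (≤ bound)
a_1 = 1: 12/1  (≤ bound)
a_2 = 1: 23/2  (≤ bound)
a_3 = 15: 357/31  (> 4, stop)

23/2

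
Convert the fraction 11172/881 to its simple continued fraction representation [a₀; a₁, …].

[12; 1, 2, 7, 2, 1, 1, 7]

11172 = 12·881 + 600, so a_0 = 12
881 = 1·600 + 281, so a_1 = 1
600 = 2·281 + 38, so a_2 = 2
281 = 7·38 + 15, so a_3 = 7
38 = 2·15 + 8, so a_4 = 2
15 = 1·8 + 7, so a_5 = 1
8 = 1·7 + 1, so a_6 = 1
7 = 7·1 + 0, so a_7 = 7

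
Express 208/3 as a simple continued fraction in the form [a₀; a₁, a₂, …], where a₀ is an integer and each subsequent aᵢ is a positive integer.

[69; 3]

208 = 69·3 + 1, so a_0 = 69
3 = 3·1 + 0, so a_1 = 3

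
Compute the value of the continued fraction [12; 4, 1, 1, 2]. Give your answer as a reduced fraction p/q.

281/23

Starting at the tail and folding back:
Start with 2.
1 + 1/(2/1) = 1 + 1/2 = 3/2
1 + 1/(3/2) = 1 + 2/3 = 5/3
4 + 1/(5/3) = 4 + 3/5 = 23/5
12 + 1/(23/5) = 12 + 5/23 = 281/23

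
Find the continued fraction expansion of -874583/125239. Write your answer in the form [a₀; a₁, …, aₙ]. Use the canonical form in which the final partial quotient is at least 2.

Run the Euclidean algorithm, recording each quotient:
⌊-874583/125239⌋ = -7, remainder 2090
⌊125239/2090⌋ = 59, remainder 1929
⌊2090/1929⌋ = 1, remainder 161
⌊1929/161⌋ = 11, remainder 158
⌊161/158⌋ = 1, remainder 3
⌊158/3⌋ = 52, remainder 2
⌊3/2⌋ = 1, remainder 1
⌊2/1⌋ = 2, remainder 0

[-7; 59, 1, 11, 1, 52, 1, 2]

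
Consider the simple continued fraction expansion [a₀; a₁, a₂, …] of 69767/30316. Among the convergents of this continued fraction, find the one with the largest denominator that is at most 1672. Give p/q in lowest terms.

a_0 = 2: 2/1  (≤ bound)
a_1 = 3: 7/3  (≤ bound)
a_2 = 3: 23/10  (≤ bound)
a_3 = 7: 168/73  (≤ bound)
a_4 = 4: 695/302  (≤ bound)
a_5 = 6: 4338/1885  (> 1672, stop)

695/302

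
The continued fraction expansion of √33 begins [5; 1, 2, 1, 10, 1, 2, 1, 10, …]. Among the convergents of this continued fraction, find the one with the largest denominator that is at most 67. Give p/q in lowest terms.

List convergents until the denominator exceeds the bound:
a_0 = 5: 5/1  (≤ bound)
a_1 = 1: 6/1  (≤ bound)
a_2 = 2: 17/3  (≤ bound)
a_3 = 1: 23/4  (≤ bound)
a_4 = 10: 247/43  (≤ bound)
a_5 = 1: 270/47  (≤ bound)
a_6 = 2: 787/137  (> 67, stop)

270/47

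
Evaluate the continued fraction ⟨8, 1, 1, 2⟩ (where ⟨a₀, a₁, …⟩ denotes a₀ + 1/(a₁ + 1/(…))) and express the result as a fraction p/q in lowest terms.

43/5

a_0 = 8: 8/1
a_1 = 1: 9/1
a_2 = 1: 17/2
a_3 = 2: 43/5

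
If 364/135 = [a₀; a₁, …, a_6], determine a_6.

⌊364/135⌋ = 2, remainder 94
⌊135/94⌋ = 1, remainder 41
⌊94/41⌋ = 2, remainder 12
⌊41/12⌋ = 3, remainder 5
⌊12/5⌋ = 2, remainder 2
⌊5/2⌋ = 2, remainder 1
⌊2/1⌋ = 2, remainder 0

2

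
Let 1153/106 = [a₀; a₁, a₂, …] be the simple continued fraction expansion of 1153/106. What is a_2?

1153 ÷ 106 → quotient 10, remainder 93
106 ÷ 93 → quotient 1, remainder 13
93 ÷ 13 → quotient 7, remainder 2

7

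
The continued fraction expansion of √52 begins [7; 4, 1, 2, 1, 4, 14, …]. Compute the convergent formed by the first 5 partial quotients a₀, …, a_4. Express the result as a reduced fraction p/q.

137/19

Start with 1.
2 + 1/(1/1) = 2 + 1/1 = 3/1
1 + 1/(3/1) = 1 + 1/3 = 4/3
4 + 1/(4/3) = 4 + 3/4 = 19/4
7 + 1/(19/4) = 7 + 4/19 = 137/19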